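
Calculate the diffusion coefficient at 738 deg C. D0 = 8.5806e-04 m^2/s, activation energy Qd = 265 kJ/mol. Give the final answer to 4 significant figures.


D = D0 * exp(-Qd / (R*T))
T = 1011.15 K
D = 8.5806e-04 * exp(-265e3 / (8.314 * 1011.15))
D = 1.752e-17 m^2/s


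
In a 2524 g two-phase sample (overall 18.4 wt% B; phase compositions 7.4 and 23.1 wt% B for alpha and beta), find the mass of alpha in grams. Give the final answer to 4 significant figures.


f_alpha = (C_beta - C0) / (C_beta - C_alpha)
f_alpha = (23.1 - 18.4) / (23.1 - 7.4) = 0.299363
m_alpha = f_alpha * m_total = 0.299363 * 2524 = 755.6 g


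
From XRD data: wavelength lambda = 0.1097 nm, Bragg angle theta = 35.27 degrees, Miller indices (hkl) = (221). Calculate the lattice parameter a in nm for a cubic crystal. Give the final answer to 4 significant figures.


d = lambda / (2*sin(theta))
d = 0.1097 / (2*sin(35.27 deg))
d = 0.0949898 nm
a = d * sqrt(h^2+k^2+l^2) = 0.0949898 * sqrt(9)
a = 0.285 nm


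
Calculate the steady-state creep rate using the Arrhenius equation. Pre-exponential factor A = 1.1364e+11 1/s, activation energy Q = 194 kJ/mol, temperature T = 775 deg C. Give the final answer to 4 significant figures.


rate = A * exp(-Q / (R*T))
T = 775 + 273.15 = 1048.15 K
rate = 1.1364e+11 * exp(-194e3 / (8.314 * 1048.15))
rate = 24.39 1/s


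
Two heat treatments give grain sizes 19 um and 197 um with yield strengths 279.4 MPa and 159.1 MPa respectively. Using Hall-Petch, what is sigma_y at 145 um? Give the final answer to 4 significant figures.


sigma_y = sigma0 + k / sqrt(d)
1/sqrt(d1) = 1/sqrt(1.9e-05) = 229.416;  1/sqrt(d2) = 71.247
k = (sigma1 - sigma2) / (1/sqrt(d1) - 1/sqrt(d2)) = (279.4 - 159.1) / (229.416 - 71.247) = 0.76058 MPa*m^0.5
sigma0 = sigma1 - k/sqrt(d1) = 279.4 - 0.76058*229.416 = 104.911 MPa
sigma_y(d3) = 104.911 + 0.76058 / sqrt(1.45e-04) = 168.1 MPa


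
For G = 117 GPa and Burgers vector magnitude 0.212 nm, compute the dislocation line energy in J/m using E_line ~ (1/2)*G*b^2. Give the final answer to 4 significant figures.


E = G*b^2/2
b = 0.212 nm = 2.12e-10 m
G = 117 GPa = 1.17e+11 Pa
E = 0.5 * 1.17e+11 * (2.12e-10)^2
E = 2.629e-09 J/m


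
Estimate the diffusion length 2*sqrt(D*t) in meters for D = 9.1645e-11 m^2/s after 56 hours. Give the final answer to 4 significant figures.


t = 56 hr = 201600 s
Diffusion length = 2*sqrt(D*t)
= 2*sqrt(9.1645e-11 * 201600)
= 8.597e-03 m


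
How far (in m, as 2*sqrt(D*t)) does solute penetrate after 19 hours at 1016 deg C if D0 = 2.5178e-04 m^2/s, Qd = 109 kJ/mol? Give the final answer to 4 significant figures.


Step 1: D = D0 * exp(-Qd/(R*T))
T = 1289.15 K
D = 2.5178e-04 * exp(-109e3 / (8.314 * 1289.15)) = 9.64555e-09 m^2/s
Step 2: L = 2*sqrt(D*t)
t = 19 h = 68400 s
L = 2*sqrt(9.64555e-09 * 68400) = 0.05137 m


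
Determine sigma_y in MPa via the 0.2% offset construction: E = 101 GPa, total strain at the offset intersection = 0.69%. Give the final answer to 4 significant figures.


Offset strain = 0.002
Elastic strain at yield = total_strain - offset = 6.9e-03 - 0.002 = 4.9e-03
sigma_y = E * elastic_strain = 101000 * 4.9e-03
sigma_y = 494.9 MPa


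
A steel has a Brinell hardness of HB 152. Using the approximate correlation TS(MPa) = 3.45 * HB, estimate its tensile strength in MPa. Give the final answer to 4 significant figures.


TS (MPa) = 3.45 * HB
TS = 3.45 * 152
TS = 524.4 MPa


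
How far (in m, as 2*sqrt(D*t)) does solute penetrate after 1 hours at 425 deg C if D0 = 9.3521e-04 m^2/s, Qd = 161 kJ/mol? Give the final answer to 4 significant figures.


Step 1: D = D0 * exp(-Qd/(R*T))
T = 698.15 K
D = 9.3521e-04 * exp(-161e3 / (8.314 * 698.15)) = 8.40759e-16 m^2/s
Step 2: L = 2*sqrt(D*t)
t = 1 h = 3600 s
L = 2*sqrt(8.40759e-16 * 3600) = 3.48e-06 m


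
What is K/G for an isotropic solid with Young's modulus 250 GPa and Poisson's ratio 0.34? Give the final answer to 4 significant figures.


G = E / (2*(1+nu))
G = 250 / (2*(1+0.34)) = 93.2836 GPa
K = E / (3*(1-2*nu))
K = 250 / (3*(1-2*0.34)) = 260.417 GPa
K/G = 260.417 / 93.2836 = 2.792


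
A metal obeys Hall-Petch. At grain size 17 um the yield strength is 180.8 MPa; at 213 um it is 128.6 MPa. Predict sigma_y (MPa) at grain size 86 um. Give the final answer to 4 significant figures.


sigma_y = sigma0 + k / sqrt(d)
1/sqrt(d1) = 1/sqrt(1.7e-05) = 242.536;  1/sqrt(d2) = 68.5189
k = (sigma1 - sigma2) / (1/sqrt(d1) - 1/sqrt(d2)) = (180.8 - 128.6) / (242.536 - 68.5189) = 0.299971 MPa*m^0.5
sigma0 = sigma1 - k/sqrt(d1) = 180.8 - 0.299971*242.536 = 108.046 MPa
sigma_y(d3) = 108.046 + 0.299971 / sqrt(8.6e-05) = 140.4 MPa


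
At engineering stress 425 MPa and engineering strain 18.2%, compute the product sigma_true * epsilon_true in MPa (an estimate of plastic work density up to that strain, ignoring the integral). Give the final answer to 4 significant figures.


sigma_true = sigma_eng * (1 + epsilon_eng)
sigma_true = 425 * (1 + 0.182) = 502.35 MPa
epsilon_true = ln(1 + epsilon_eng)
epsilon_true = ln(1 + 0.182) = 0.167208
sigma_true * epsilon_true = 502.35 * 0.167208 = 84 MPa


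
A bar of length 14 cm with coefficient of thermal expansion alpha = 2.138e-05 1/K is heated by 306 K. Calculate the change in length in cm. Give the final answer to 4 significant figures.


dL = L0 * alpha * dT
dL = 14 * 2.138e-05 * 306
dL = 0.09159 cm


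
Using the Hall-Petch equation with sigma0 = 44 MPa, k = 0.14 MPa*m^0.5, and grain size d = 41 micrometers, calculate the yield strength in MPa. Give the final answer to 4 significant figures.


sigma_y = sigma0 + k / sqrt(d)
d = 41 um = 4.1e-05 m
sigma_y = 44 + 0.14 / sqrt(4.1e-05)
sigma_y = 65.86 MPa


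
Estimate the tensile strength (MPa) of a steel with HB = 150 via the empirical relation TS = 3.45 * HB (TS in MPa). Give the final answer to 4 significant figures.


TS (MPa) = 3.45 * HB
TS = 3.45 * 150
TS = 517.5 MPa


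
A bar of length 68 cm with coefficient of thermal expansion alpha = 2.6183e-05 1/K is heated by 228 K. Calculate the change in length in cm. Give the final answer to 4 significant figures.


dL = L0 * alpha * dT
dL = 68 * 2.6183e-05 * 228
dL = 0.4059 cm


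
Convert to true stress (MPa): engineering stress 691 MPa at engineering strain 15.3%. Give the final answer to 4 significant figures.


sigma_true = sigma_eng * (1 + epsilon_eng)
sigma_true = 691 * (1 + 0.153)
sigma_true = 796.7 MPa


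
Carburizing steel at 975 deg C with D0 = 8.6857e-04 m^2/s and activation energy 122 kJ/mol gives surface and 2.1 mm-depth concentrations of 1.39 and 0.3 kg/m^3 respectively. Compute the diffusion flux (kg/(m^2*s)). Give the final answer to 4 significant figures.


Step 1: D = D0 * exp(-Qd/(R*T))
T = 975 + 273.15 = 1248.15 K
D = 8.6857e-04 * exp(-122e3 / (8.314 * 1248.15)) = 6.80712e-09 m^2/s
Step 2: J = D * (C1 - C2) / dx
J = 6.80712e-09 * (1.39 - 0.3) / 2.1e-03
J = 3.533e-06 kg/(m^2*s)


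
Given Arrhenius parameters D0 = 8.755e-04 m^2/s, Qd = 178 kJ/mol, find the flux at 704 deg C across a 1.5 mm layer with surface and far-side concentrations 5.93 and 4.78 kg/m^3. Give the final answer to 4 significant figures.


Step 1: D = D0 * exp(-Qd/(R*T))
T = 704 + 273.15 = 977.15 K
D = 8.755e-04 * exp(-178e3 / (8.314 * 977.15)) = 2.67131e-13 m^2/s
Step 2: J = D * (C1 - C2) / dx
J = 2.67131e-13 * (5.93 - 4.78) / 1.5e-03
J = 2.048e-10 kg/(m^2*s)


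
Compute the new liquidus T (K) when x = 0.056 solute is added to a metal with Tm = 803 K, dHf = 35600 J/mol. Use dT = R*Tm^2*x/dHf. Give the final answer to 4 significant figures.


dT = R*Tm^2*x / dHf
dT = 8.314 * 803^2 * 0.056 / 35600
dT = 8.43294 K
T_new = 803 - 8.43294 = 794.6 K


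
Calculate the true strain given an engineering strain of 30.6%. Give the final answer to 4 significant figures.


epsilon_true = ln(1 + epsilon_eng)
epsilon_true = ln(1 + 0.306)
epsilon_true = 0.267


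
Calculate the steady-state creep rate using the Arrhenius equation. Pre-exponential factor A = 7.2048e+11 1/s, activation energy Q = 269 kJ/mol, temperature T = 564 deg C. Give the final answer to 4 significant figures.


rate = A * exp(-Q / (R*T))
T = 564 + 273.15 = 837.15 K
rate = 7.2048e+11 * exp(-269e3 / (8.314 * 837.15))
rate = 1.182e-05 1/s


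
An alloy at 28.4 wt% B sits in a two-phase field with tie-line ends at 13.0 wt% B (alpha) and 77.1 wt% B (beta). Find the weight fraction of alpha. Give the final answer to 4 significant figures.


f_alpha = (C_beta - C0) / (C_beta - C_alpha)
f_alpha = (77.1 - 28.4) / (77.1 - 13.0)
f_alpha = 0.7598


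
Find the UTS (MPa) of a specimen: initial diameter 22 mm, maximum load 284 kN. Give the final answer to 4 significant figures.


A0 = pi*(d/2)^2 = pi*(22/2)^2 = 380.133 mm^2
UTS = F_max / A0 = 284*1000 / 380.133
UTS = 747.1 MPa


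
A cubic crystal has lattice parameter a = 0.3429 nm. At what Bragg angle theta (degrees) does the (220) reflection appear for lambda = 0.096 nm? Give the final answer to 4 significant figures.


d = a / sqrt(h^2+k^2+l^2)
d = 0.3429 / sqrt(8) = 0.121233 nm
lambda = 2*d*sin(theta)  =>  sin(theta) = lambda / (2*d)
sin(theta) = 0.096 / (2 * 0.121233) = 0.39593
theta = 23.32 deg


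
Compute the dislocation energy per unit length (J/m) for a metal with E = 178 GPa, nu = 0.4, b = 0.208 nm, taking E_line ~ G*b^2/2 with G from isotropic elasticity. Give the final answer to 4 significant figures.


Step 1: G = E / (2*(1+nu))
G = 178 / (2*(1+0.4)) = 63.5714 GPa = 6.35714e+10 Pa
Step 2: E_line = G*b^2/2
b = 0.208 nm = 2.08e-10 m
E_line = 0.5 * 6.35714e+10 * (2.08e-10)^2 = 1.375e-09 J/m


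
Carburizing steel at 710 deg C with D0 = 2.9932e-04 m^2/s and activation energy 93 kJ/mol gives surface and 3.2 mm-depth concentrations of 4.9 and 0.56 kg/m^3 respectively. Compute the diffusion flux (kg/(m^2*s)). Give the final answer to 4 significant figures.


Step 1: D = D0 * exp(-Qd/(R*T))
T = 710 + 273.15 = 983.15 K
D = 2.9932e-04 * exp(-93e3 / (8.314 * 983.15)) = 3.42672e-09 m^2/s
Step 2: J = D * (C1 - C2) / dx
J = 3.42672e-09 * (4.9 - 0.56) / 3.2e-03
J = 4.647e-06 kg/(m^2*s)


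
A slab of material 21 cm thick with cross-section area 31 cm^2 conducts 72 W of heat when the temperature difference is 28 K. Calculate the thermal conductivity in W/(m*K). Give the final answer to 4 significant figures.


k = Q*L / (A*dT)
L = 0.21 m, A = 3.1e-03 m^2
k = 72 * 0.21 / (3.1e-03 * 28)
k = 174.2 W/(m*K)


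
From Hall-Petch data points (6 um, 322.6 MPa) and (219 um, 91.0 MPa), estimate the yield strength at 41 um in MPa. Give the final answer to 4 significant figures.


sigma_y = sigma0 + k / sqrt(d)
1/sqrt(d1) = 1/sqrt(6e-06) = 408.248;  1/sqrt(d2) = 67.5737
k = (sigma1 - sigma2) / (1/sqrt(d1) - 1/sqrt(d2)) = (322.6 - 91.0) / (408.248 - 67.5737) = 0.679828 MPa*m^0.5
sigma0 = sigma1 - k/sqrt(d1) = 322.6 - 0.679828*408.248 = 45.0615 MPa
sigma_y(d3) = 45.0615 + 0.679828 / sqrt(4.1e-05) = 151.2 MPa


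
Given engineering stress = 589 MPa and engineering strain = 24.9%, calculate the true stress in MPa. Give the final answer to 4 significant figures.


sigma_true = sigma_eng * (1 + epsilon_eng)
sigma_true = 589 * (1 + 0.249)
sigma_true = 735.7 MPa


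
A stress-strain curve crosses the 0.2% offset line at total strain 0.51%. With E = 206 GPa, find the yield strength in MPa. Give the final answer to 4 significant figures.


Offset strain = 0.002
Elastic strain at yield = total_strain - offset = 5.1e-03 - 0.002 = 3.1e-03
sigma_y = E * elastic_strain = 206000 * 3.1e-03
sigma_y = 638.6 MPa


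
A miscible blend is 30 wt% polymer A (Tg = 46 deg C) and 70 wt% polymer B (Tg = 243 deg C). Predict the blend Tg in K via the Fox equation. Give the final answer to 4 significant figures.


1/Tg = w1/Tg1 + w2/Tg2 (in Kelvin)
Tg1 = 319.15 K, Tg2 = 516.15 K
1/Tg = 0.3/319.15 + 0.7/516.15
Tg = 435.5 K


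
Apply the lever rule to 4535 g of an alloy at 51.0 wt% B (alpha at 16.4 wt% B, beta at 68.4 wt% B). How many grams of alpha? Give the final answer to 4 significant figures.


f_alpha = (C_beta - C0) / (C_beta - C_alpha)
f_alpha = (68.4 - 51.0) / (68.4 - 16.4) = 0.334615
m_alpha = f_alpha * m_total = 0.334615 * 4535 = 1517 g


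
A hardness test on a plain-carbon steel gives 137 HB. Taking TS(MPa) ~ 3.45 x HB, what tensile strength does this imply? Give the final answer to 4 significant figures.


TS (MPa) = 3.45 * HB
TS = 3.45 * 137
TS = 472.7 MPa


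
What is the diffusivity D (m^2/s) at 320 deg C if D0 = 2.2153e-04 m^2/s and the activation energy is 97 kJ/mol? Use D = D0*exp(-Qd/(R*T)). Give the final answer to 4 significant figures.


D = D0 * exp(-Qd / (R*T))
T = 593.15 K
D = 2.2153e-04 * exp(-97e3 / (8.314 * 593.15))
D = 6.353e-13 m^2/s


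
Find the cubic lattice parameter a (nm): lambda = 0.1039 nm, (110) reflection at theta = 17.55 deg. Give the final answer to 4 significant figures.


d = lambda / (2*sin(theta))
d = 0.1039 / (2*sin(17.55 deg))
d = 0.172283 nm
a = d * sqrt(h^2+k^2+l^2) = 0.172283 * sqrt(2)
a = 0.2436 nm


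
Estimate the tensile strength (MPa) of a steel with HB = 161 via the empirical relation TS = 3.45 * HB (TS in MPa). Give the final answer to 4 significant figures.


TS (MPa) = 3.45 * HB
TS = 3.45 * 161
TS = 555.5 MPa


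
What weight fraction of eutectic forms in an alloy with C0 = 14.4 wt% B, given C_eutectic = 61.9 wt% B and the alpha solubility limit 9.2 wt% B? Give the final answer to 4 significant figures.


f_primary = (C_e - C0) / (C_e - C_alpha_max)
f_primary = (61.9 - 14.4) / (61.9 - 9.2)
f_primary = 0.901328
f_eutectic = 1 - 0.901328 = 0.09867


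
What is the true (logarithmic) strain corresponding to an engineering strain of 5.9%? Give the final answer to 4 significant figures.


epsilon_true = ln(1 + epsilon_eng)
epsilon_true = ln(1 + 0.059)
epsilon_true = 0.05733


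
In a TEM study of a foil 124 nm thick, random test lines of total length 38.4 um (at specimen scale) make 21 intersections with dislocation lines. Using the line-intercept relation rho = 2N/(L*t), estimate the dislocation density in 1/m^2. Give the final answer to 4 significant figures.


rho = 2N / (L * t)
L = 38.4 um = 3.84e-05 m, t = 124 nm = 1.24e-07 m
rho = 2 * 21 / (3.84e-05 * 1.24e-07)
rho = 8.821e+12 1/m^2


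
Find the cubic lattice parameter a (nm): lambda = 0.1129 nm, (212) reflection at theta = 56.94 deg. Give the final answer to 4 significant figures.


d = lambda / (2*sin(theta))
d = 0.1129 / (2*sin(56.94 deg))
d = 0.0673547 nm
a = d * sqrt(h^2+k^2+l^2) = 0.0673547 * sqrt(9)
a = 0.2021 nm


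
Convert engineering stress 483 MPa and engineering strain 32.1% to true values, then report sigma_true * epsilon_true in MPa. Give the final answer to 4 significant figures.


sigma_true = sigma_eng * (1 + epsilon_eng)
sigma_true = 483 * (1 + 0.321) = 638.043 MPa
epsilon_true = ln(1 + epsilon_eng)
epsilon_true = ln(1 + 0.321) = 0.278389
sigma_true * epsilon_true = 638.043 * 0.278389 = 177.6 MPa


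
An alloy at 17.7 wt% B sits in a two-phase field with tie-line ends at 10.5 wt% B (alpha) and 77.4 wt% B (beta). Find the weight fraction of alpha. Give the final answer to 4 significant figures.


f_alpha = (C_beta - C0) / (C_beta - C_alpha)
f_alpha = (77.4 - 17.7) / (77.4 - 10.5)
f_alpha = 0.8924


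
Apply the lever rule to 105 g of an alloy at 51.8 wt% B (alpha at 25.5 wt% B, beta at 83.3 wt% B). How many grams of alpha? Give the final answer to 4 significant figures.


f_alpha = (C_beta - C0) / (C_beta - C_alpha)
f_alpha = (83.3 - 51.8) / (83.3 - 25.5) = 0.544983
m_alpha = f_alpha * m_total = 0.544983 * 105 = 57.22 g


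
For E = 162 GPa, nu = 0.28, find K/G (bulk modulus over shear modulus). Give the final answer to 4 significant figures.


G = E / (2*(1+nu))
G = 162 / (2*(1+0.28)) = 63.2813 GPa
K = E / (3*(1-2*nu))
K = 162 / (3*(1-2*0.28)) = 122.727 GPa
K/G = 122.727 / 63.2813 = 1.939


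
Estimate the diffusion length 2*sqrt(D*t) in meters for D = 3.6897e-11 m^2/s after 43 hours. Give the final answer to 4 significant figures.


t = 43 hr = 154800 s
Diffusion length = 2*sqrt(D*t)
= 2*sqrt(3.6897e-11 * 154800)
= 4.78e-03 m


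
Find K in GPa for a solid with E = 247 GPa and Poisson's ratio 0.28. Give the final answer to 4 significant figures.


K = E / (3*(1-2*nu))
K = 247 / (3*(1-2*0.28))
K = 187.1 GPa


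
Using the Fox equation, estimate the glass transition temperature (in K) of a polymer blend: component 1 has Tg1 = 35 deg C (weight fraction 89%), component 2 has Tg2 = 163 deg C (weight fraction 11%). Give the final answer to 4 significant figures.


1/Tg = w1/Tg1 + w2/Tg2 (in Kelvin)
Tg1 = 308.15 K, Tg2 = 436.15 K
1/Tg = 0.89/308.15 + 0.11/436.15
Tg = 318.4 K


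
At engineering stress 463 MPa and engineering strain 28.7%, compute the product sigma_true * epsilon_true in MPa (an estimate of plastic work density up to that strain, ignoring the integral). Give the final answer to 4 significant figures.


sigma_true = sigma_eng * (1 + epsilon_eng)
sigma_true = 463 * (1 + 0.287) = 595.881 MPa
epsilon_true = ln(1 + epsilon_eng)
epsilon_true = ln(1 + 0.287) = 0.252314
sigma_true * epsilon_true = 595.881 * 0.252314 = 150.3 MPa


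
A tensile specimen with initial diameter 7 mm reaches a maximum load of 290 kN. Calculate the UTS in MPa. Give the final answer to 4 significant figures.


A0 = pi*(d/2)^2 = pi*(7/2)^2 = 38.4845 mm^2
UTS = F_max / A0 = 290*1000 / 38.4845
UTS = 7535 MPa


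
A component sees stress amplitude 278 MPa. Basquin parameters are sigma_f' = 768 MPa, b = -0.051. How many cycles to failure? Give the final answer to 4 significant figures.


sigma_a = sigma_f' * (2*Nf)^b
2*Nf = (sigma_a / sigma_f')^(1/b)
2*Nf = (278 / 768)^(1/-0.051)
2*Nf = 4.50053e+08
Nf = 2.25e+08 cycles


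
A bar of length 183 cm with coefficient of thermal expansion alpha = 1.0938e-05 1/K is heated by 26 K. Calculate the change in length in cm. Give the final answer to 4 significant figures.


dL = L0 * alpha * dT
dL = 183 * 1.0938e-05 * 26
dL = 0.05204 cm


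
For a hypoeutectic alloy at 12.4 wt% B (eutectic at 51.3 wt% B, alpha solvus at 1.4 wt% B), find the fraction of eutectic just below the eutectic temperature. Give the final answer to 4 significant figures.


f_primary = (C_e - C0) / (C_e - C_alpha_max)
f_primary = (51.3 - 12.4) / (51.3 - 1.4)
f_primary = 0.779559
f_eutectic = 1 - 0.779559 = 0.2204


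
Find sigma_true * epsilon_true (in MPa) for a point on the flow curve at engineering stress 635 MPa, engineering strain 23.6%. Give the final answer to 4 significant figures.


sigma_true = sigma_eng * (1 + epsilon_eng)
sigma_true = 635 * (1 + 0.236) = 784.86 MPa
epsilon_true = ln(1 + epsilon_eng)
epsilon_true = ln(1 + 0.236) = 0.21188
sigma_true * epsilon_true = 784.86 * 0.21188 = 166.3 MPa


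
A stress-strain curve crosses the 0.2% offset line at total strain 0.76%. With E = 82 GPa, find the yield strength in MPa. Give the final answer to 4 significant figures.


Offset strain = 0.002
Elastic strain at yield = total_strain - offset = 7.6e-03 - 0.002 = 5.6e-03
sigma_y = E * elastic_strain = 82000 * 5.6e-03
sigma_y = 459.2 MPa


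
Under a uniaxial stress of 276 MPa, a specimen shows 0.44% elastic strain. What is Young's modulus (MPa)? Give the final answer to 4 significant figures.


E = sigma / epsilon
epsilon = 0.44% = 4.4e-03
E = 276 / 4.4e-03
E = 62730 MPa


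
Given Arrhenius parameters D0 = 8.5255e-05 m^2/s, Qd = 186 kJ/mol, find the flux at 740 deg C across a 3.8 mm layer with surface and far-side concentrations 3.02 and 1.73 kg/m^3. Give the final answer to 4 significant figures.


Step 1: D = D0 * exp(-Qd/(R*T))
T = 740 + 273.15 = 1013.15 K
D = 8.5255e-05 * exp(-186e3 / (8.314 * 1013.15)) = 2.19196e-14 m^2/s
Step 2: J = D * (C1 - C2) / dx
J = 2.19196e-14 * (3.02 - 1.73) / 3.8e-03
J = 7.441e-12 kg/(m^2*s)


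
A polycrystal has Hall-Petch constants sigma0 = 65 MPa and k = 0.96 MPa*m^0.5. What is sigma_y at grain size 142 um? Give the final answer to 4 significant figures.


sigma_y = sigma0 + k / sqrt(d)
d = 142 um = 1.42e-04 m
sigma_y = 65 + 0.96 / sqrt(1.42e-04)
sigma_y = 145.6 MPa


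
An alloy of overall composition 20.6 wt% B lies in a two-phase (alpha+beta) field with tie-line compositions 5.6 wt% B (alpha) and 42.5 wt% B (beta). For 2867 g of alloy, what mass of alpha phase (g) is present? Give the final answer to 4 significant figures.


f_alpha = (C_beta - C0) / (C_beta - C_alpha)
f_alpha = (42.5 - 20.6) / (42.5 - 5.6) = 0.593496
m_alpha = f_alpha * m_total = 0.593496 * 2867 = 1702 g


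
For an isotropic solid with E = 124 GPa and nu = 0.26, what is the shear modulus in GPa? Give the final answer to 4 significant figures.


G = E / (2*(1+nu))
G = 124 / (2*(1+0.26))
G = 49.21 GPa


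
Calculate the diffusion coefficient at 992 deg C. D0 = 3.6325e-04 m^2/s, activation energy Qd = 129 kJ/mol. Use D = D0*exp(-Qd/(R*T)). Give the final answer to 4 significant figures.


D = D0 * exp(-Qd / (R*T))
T = 1265.15 K
D = 3.6325e-04 * exp(-129e3 / (8.314 * 1265.15))
D = 1.714e-09 m^2/s


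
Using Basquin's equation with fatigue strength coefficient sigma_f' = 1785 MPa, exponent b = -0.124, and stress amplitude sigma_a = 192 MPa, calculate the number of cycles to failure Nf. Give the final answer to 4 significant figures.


sigma_a = sigma_f' * (2*Nf)^b
2*Nf = (sigma_a / sigma_f')^(1/b)
2*Nf = (192 / 1785)^(1/-0.124)
2*Nf = 6.4442e+07
Nf = 3.222e+07 cycles


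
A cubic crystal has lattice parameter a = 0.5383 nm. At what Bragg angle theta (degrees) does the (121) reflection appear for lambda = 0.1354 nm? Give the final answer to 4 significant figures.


d = a / sqrt(h^2+k^2+l^2)
d = 0.5383 / sqrt(6) = 0.21976 nm
lambda = 2*d*sin(theta)  =>  sin(theta) = lambda / (2*d)
sin(theta) = 0.1354 / (2 * 0.21976) = 0.308063
theta = 17.94 deg


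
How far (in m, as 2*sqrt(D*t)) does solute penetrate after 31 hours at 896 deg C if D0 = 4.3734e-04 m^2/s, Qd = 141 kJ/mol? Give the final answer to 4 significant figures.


Step 1: D = D0 * exp(-Qd/(R*T))
T = 1169.15 K
D = 4.3734e-04 * exp(-141e3 / (8.314 * 1169.15)) = 2.19317e-10 m^2/s
Step 2: L = 2*sqrt(D*t)
t = 31 h = 111600 s
L = 2*sqrt(2.19317e-10 * 111600) = 9.895e-03 m


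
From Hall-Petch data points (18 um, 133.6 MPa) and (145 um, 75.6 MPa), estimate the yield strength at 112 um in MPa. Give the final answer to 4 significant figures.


sigma_y = sigma0 + k / sqrt(d)
1/sqrt(d1) = 1/sqrt(1.8e-05) = 235.702;  1/sqrt(d2) = 83.0455
k = (sigma1 - sigma2) / (1/sqrt(d1) - 1/sqrt(d2)) = (133.6 - 75.6) / (235.702 - 83.0455) = 0.379937 MPa*m^0.5
sigma0 = sigma1 - k/sqrt(d1) = 133.6 - 0.379937*235.702 = 44.0479 MPa
sigma_y(d3) = 44.0479 + 0.379937 / sqrt(1.12e-04) = 79.95 MPa


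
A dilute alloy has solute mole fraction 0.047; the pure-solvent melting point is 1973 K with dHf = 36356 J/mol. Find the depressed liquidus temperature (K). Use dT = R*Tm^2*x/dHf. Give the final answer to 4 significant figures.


dT = R*Tm^2*x / dHf
dT = 8.314 * 1973^2 * 0.047 / 36356
dT = 41.8394 K
T_new = 1973 - 41.8394 = 1931 K


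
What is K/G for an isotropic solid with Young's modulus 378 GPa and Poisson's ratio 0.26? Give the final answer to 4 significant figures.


G = E / (2*(1+nu))
G = 378 / (2*(1+0.26)) = 150 GPa
K = E / (3*(1-2*nu))
K = 378 / (3*(1-2*0.26)) = 262.5 GPa
K/G = 262.5 / 150 = 1.75


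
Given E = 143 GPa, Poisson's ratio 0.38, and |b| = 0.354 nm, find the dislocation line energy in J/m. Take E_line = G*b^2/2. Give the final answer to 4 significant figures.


Step 1: G = E / (2*(1+nu))
G = 143 / (2*(1+0.38)) = 51.8116 GPa = 5.18116e+10 Pa
Step 2: E_line = G*b^2/2
b = 0.354 nm = 3.54e-10 m
E_line = 0.5 * 5.18116e+10 * (3.54e-10)^2 = 3.246e-09 J/m


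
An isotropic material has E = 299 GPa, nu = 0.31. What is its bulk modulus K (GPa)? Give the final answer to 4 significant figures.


K = E / (3*(1-2*nu))
K = 299 / (3*(1-2*0.31))
K = 262.3 GPa


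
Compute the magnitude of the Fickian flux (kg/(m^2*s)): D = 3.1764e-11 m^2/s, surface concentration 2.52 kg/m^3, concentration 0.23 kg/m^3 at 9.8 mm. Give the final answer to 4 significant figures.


J = -D * (dC/dx) = D * (C1 - C2) / dx
J = 3.1764e-11 * (2.52 - 0.23) / 9.8e-03
J = 7.422e-09 kg/(m^2*s)


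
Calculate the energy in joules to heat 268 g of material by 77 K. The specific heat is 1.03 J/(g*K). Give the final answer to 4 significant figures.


Q = m * cp * dT
Q = 268 * 1.03 * 77
Q = 21260 J


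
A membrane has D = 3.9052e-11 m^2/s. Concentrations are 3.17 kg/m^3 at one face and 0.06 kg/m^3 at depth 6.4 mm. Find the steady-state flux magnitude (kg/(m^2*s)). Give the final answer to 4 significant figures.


J = -D * (dC/dx) = D * (C1 - C2) / dx
J = 3.9052e-11 * (3.17 - 0.06) / 6.4e-03
J = 1.898e-08 kg/(m^2*s)


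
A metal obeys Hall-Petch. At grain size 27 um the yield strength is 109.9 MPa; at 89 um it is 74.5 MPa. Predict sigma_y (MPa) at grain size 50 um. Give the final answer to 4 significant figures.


sigma_y = sigma0 + k / sqrt(d)
1/sqrt(d1) = 1/sqrt(2.7e-05) = 192.45;  1/sqrt(d2) = 106
k = (sigma1 - sigma2) / (1/sqrt(d1) - 1/sqrt(d2)) = (109.9 - 74.5) / (192.45 - 106) = 0.409484 MPa*m^0.5
sigma0 = sigma1 - k/sqrt(d1) = 109.9 - 0.409484*192.45 = 31.0948 MPa
sigma_y(d3) = 31.0948 + 0.409484 / sqrt(5e-05) = 89 MPa


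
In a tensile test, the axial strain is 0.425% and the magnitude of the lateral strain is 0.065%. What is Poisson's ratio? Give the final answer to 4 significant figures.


nu = -epsilon_lat / epsilon_axial
Lateral strain is contraction (negative), so using magnitudes:
nu = 0.065 / 0.425
nu = 0.1529


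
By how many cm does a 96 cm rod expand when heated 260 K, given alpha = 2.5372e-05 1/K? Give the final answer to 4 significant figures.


dL = L0 * alpha * dT
dL = 96 * 2.5372e-05 * 260
dL = 0.6333 cm


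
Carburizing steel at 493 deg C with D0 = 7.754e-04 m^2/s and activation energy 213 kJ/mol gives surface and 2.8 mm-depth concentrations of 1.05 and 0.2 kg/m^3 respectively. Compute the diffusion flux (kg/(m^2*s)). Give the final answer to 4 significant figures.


Step 1: D = D0 * exp(-Qd/(R*T))
T = 493 + 273.15 = 766.15 K
D = 7.754e-04 * exp(-213e3 / (8.314 * 766.15)) = 2.32846e-18 m^2/s
Step 2: J = D * (C1 - C2) / dx
J = 2.32846e-18 * (1.05 - 0.2) / 2.8e-03
J = 7.069e-16 kg/(m^2*s)


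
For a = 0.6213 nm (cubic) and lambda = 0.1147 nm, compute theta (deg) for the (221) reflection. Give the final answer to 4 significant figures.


d = a / sqrt(h^2+k^2+l^2)
d = 0.6213 / sqrt(9) = 0.2071 nm
lambda = 2*d*sin(theta)  =>  sin(theta) = lambda / (2*d)
sin(theta) = 0.1147 / (2 * 0.2071) = 0.276919
theta = 16.08 deg


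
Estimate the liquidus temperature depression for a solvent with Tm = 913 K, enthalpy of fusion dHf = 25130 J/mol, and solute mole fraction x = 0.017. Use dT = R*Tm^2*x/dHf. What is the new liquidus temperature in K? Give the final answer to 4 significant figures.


dT = R*Tm^2*x / dHf
dT = 8.314 * 913^2 * 0.017 / 25130
dT = 4.68822 K
T_new = 913 - 4.68822 = 908.3 K


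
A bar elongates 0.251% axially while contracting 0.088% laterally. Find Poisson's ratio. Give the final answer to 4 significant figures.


nu = -epsilon_lat / epsilon_axial
Lateral strain is contraction (negative), so using magnitudes:
nu = 0.088 / 0.251
nu = 0.3506


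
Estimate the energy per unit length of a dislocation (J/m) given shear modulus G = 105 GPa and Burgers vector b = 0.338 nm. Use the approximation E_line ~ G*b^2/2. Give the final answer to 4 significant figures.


E = G*b^2/2
b = 0.338 nm = 3.38e-10 m
G = 105 GPa = 1.05e+11 Pa
E = 0.5 * 1.05e+11 * (3.38e-10)^2
E = 5.998e-09 J/m


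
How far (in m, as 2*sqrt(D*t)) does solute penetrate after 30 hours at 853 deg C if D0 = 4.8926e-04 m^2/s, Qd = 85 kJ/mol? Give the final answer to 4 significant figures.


Step 1: D = D0 * exp(-Qd/(R*T))
T = 1126.15 K
D = 4.8926e-04 * exp(-85e3 / (8.314 * 1126.15)) = 5.58226e-08 m^2/s
Step 2: L = 2*sqrt(D*t)
t = 30 h = 108000 s
L = 2*sqrt(5.58226e-08 * 108000) = 0.1553 m


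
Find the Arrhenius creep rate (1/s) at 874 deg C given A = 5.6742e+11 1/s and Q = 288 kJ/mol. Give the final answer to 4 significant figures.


rate = A * exp(-Q / (R*T))
T = 874 + 273.15 = 1147.15 K
rate = 5.6742e+11 * exp(-288e3 / (8.314 * 1147.15))
rate = 0.04361 1/s


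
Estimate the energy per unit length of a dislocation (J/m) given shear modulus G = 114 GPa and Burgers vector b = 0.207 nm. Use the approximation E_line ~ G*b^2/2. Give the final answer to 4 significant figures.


E = G*b^2/2
b = 0.207 nm = 2.07e-10 m
G = 114 GPa = 1.14e+11 Pa
E = 0.5 * 1.14e+11 * (2.07e-10)^2
E = 2.442e-09 J/m


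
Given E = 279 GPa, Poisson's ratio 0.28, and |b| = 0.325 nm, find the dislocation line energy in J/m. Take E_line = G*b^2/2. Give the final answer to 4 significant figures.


Step 1: G = E / (2*(1+nu))
G = 279 / (2*(1+0.28)) = 108.984 GPa = 1.08984e+11 Pa
Step 2: E_line = G*b^2/2
b = 0.325 nm = 3.25e-10 m
E_line = 0.5 * 1.08984e+11 * (3.25e-10)^2 = 5.756e-09 J/m


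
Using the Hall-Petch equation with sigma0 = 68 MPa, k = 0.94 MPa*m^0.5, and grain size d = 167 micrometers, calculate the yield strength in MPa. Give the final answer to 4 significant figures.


sigma_y = sigma0 + k / sqrt(d)
d = 167 um = 1.67e-04 m
sigma_y = 68 + 0.94 / sqrt(1.67e-04)
sigma_y = 140.7 MPa


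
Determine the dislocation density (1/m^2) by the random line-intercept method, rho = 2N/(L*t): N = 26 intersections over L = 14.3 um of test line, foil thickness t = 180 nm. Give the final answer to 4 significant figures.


rho = 2N / (L * t)
L = 14.3 um = 1.43e-05 m, t = 180 nm = 1.8e-07 m
rho = 2 * 26 / (1.43e-05 * 1.8e-07)
rho = 2.02e+13 1/m^2


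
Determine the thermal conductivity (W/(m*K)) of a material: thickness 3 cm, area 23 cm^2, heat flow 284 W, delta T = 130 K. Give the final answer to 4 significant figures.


k = Q*L / (A*dT)
L = 0.03 m, A = 2.3e-03 m^2
k = 284 * 0.03 / (2.3e-03 * 130)
k = 28.49 W/(m*K)


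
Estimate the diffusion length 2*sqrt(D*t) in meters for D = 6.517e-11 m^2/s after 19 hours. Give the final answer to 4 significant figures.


t = 19 hr = 68400 s
Diffusion length = 2*sqrt(D*t)
= 2*sqrt(6.517e-11 * 68400)
= 4.223e-03 m


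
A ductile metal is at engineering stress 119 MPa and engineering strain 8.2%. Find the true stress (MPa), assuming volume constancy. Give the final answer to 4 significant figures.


sigma_true = sigma_eng * (1 + epsilon_eng)
sigma_true = 119 * (1 + 0.082)
sigma_true = 128.8 MPa


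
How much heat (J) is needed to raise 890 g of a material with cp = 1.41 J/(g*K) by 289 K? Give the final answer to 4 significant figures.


Q = m * cp * dT
Q = 890 * 1.41 * 289
Q = 362700 J


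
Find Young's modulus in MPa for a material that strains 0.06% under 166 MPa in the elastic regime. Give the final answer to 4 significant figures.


E = sigma / epsilon
epsilon = 0.06% = 6e-04
E = 166 / 6e-04
E = 276700 MPa


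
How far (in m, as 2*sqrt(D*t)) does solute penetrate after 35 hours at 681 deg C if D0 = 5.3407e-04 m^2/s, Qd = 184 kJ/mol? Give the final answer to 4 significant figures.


Step 1: D = D0 * exp(-Qd/(R*T))
T = 954.15 K
D = 5.3407e-04 * exp(-184e3 / (8.314 * 954.15)) = 4.51037e-14 m^2/s
Step 2: L = 2*sqrt(D*t)
t = 35 h = 126000 s
L = 2*sqrt(4.51037e-14 * 126000) = 1.508e-04 m


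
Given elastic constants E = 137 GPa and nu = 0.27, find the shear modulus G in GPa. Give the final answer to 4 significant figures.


G = E / (2*(1+nu))
G = 137 / (2*(1+0.27))
G = 53.94 GPa


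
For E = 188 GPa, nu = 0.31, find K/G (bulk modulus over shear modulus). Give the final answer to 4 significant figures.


G = E / (2*(1+nu))
G = 188 / (2*(1+0.31)) = 71.7557 GPa
K = E / (3*(1-2*nu))
K = 188 / (3*(1-2*0.31)) = 164.912 GPa
K/G = 164.912 / 71.7557 = 2.298


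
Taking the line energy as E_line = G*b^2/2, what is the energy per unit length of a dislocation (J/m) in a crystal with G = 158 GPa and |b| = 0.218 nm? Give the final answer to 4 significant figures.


E = G*b^2/2
b = 0.218 nm = 2.18e-10 m
G = 158 GPa = 1.58e+11 Pa
E = 0.5 * 1.58e+11 * (2.18e-10)^2
E = 3.754e-09 J/m


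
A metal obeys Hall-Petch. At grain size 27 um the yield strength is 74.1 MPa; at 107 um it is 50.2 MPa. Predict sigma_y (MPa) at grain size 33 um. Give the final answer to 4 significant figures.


sigma_y = sigma0 + k / sqrt(d)
1/sqrt(d1) = 1/sqrt(2.7e-05) = 192.45;  1/sqrt(d2) = 96.6736
k = (sigma1 - sigma2) / (1/sqrt(d1) - 1/sqrt(d2)) = (74.1 - 50.2) / (192.45 - 96.6736) = 0.249539 MPa*m^0.5
sigma0 = sigma1 - k/sqrt(d1) = 74.1 - 0.249539*192.45 = 26.0761 MPa
sigma_y(d3) = 26.0761 + 0.249539 / sqrt(3.3e-05) = 69.52 MPa


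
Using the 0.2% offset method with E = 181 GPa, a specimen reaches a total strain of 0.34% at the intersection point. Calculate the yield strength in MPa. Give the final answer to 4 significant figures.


Offset strain = 0.002
Elastic strain at yield = total_strain - offset = 3.4e-03 - 0.002 = 1.4e-03
sigma_y = E * elastic_strain = 181000 * 1.4e-03
sigma_y = 253.4 MPa


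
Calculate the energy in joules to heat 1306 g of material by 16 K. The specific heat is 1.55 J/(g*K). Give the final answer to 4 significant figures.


Q = m * cp * dT
Q = 1306 * 1.55 * 16
Q = 32390 J


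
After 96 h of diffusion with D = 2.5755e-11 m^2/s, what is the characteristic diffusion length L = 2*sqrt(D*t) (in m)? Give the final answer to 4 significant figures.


t = 96 hr = 345600 s
Diffusion length = 2*sqrt(D*t)
= 2*sqrt(2.5755e-11 * 345600)
= 5.967e-03 m


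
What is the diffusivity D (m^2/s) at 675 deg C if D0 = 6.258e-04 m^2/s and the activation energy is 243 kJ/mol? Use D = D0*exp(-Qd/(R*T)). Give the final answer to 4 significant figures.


D = D0 * exp(-Qd / (R*T))
T = 948.15 K
D = 6.258e-04 * exp(-243e3 / (8.314 * 948.15))
D = 2.563e-17 m^2/s


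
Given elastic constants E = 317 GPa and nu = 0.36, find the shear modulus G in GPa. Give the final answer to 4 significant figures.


G = E / (2*(1+nu))
G = 317 / (2*(1+0.36))
G = 116.5 GPa


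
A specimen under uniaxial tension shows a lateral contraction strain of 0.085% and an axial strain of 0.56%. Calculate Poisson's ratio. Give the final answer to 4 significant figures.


nu = -epsilon_lat / epsilon_axial
Lateral strain is contraction (negative), so using magnitudes:
nu = 0.085 / 0.56
nu = 0.1518


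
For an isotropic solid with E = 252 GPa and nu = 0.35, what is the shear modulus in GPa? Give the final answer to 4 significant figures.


G = E / (2*(1+nu))
G = 252 / (2*(1+0.35))
G = 93.33 GPa


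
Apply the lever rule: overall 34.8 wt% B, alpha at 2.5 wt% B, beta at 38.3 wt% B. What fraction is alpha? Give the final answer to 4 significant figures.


f_alpha = (C_beta - C0) / (C_beta - C_alpha)
f_alpha = (38.3 - 34.8) / (38.3 - 2.5)
f_alpha = 0.09777


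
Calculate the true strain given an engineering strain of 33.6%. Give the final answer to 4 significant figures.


epsilon_true = ln(1 + epsilon_eng)
epsilon_true = ln(1 + 0.336)
epsilon_true = 0.2897


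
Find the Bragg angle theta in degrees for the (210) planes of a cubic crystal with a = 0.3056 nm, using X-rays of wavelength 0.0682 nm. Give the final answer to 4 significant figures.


d = a / sqrt(h^2+k^2+l^2)
d = 0.3056 / sqrt(5) = 0.136668 nm
lambda = 2*d*sin(theta)  =>  sin(theta) = lambda / (2*d)
sin(theta) = 0.0682 / (2 * 0.136668) = 0.249509
theta = 14.45 deg


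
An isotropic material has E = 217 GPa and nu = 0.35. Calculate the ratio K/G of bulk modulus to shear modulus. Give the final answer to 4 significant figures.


G = E / (2*(1+nu))
G = 217 / (2*(1+0.35)) = 80.3704 GPa
K = E / (3*(1-2*nu))
K = 217 / (3*(1-2*0.35)) = 241.111 GPa
K/G = 241.111 / 80.3704 = 3


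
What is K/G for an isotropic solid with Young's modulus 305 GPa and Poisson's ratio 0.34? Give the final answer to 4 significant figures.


G = E / (2*(1+nu))
G = 305 / (2*(1+0.34)) = 113.806 GPa
K = E / (3*(1-2*nu))
K = 305 / (3*(1-2*0.34)) = 317.708 GPa
K/G = 317.708 / 113.806 = 2.792


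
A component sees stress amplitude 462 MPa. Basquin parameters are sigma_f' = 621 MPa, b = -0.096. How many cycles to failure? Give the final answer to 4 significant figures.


sigma_a = sigma_f' * (2*Nf)^b
2*Nf = (sigma_a / sigma_f')^(1/b)
2*Nf = (462 / 621)^(1/-0.096)
2*Nf = 21.7779
Nf = 10.89 cycles


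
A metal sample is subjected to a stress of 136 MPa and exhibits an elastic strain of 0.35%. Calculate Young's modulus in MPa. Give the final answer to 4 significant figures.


E = sigma / epsilon
epsilon = 0.35% = 3.5e-03
E = 136 / 3.5e-03
E = 38860 MPa


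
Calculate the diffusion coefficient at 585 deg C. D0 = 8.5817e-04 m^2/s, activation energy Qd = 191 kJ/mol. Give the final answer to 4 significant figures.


D = D0 * exp(-Qd / (R*T))
T = 858.15 K
D = 8.5817e-04 * exp(-191e3 / (8.314 * 858.15))
D = 2.029e-15 m^2/s


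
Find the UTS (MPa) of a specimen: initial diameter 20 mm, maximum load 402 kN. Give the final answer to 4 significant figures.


A0 = pi*(d/2)^2 = pi*(20/2)^2 = 314.159 mm^2
UTS = F_max / A0 = 402*1000 / 314.159
UTS = 1280 MPa


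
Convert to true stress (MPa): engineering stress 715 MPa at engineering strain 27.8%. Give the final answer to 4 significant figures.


sigma_true = sigma_eng * (1 + epsilon_eng)
sigma_true = 715 * (1 + 0.278)
sigma_true = 913.8 MPa


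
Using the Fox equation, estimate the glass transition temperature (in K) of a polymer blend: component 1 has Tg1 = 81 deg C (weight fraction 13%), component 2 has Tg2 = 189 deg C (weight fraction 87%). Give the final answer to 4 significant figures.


1/Tg = w1/Tg1 + w2/Tg2 (in Kelvin)
Tg1 = 354.15 K, Tg2 = 462.15 K
1/Tg = 0.13/354.15 + 0.87/462.15
Tg = 444.5 K


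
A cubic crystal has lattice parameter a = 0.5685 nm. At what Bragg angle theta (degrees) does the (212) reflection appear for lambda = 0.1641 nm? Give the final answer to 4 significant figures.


d = a / sqrt(h^2+k^2+l^2)
d = 0.5685 / sqrt(9) = 0.1895 nm
lambda = 2*d*sin(theta)  =>  sin(theta) = lambda / (2*d)
sin(theta) = 0.1641 / (2 * 0.1895) = 0.432982
theta = 25.66 deg


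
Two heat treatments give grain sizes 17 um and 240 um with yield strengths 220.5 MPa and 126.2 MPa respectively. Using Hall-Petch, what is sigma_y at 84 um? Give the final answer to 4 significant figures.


sigma_y = sigma0 + k / sqrt(d)
1/sqrt(d1) = 1/sqrt(1.7e-05) = 242.536;  1/sqrt(d2) = 64.5497
k = (sigma1 - sigma2) / (1/sqrt(d1) - 1/sqrt(d2)) = (220.5 - 126.2) / (242.536 - 64.5497) = 0.529817 MPa*m^0.5
sigma0 = sigma1 - k/sqrt(d1) = 220.5 - 0.529817*242.536 = 92.0004 MPa
sigma_y(d3) = 92.0004 + 0.529817 / sqrt(8.4e-05) = 149.8 MPa


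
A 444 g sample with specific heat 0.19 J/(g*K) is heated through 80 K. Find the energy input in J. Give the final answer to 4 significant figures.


Q = m * cp * dT
Q = 444 * 0.19 * 80
Q = 6749 J


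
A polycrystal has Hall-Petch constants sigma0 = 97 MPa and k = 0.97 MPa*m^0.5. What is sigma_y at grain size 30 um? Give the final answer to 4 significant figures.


sigma_y = sigma0 + k / sqrt(d)
d = 30 um = 3e-05 m
sigma_y = 97 + 0.97 / sqrt(3e-05)
sigma_y = 274.1 MPa


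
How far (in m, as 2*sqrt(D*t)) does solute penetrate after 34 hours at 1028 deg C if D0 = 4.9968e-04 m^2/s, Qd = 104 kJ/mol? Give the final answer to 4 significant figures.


Step 1: D = D0 * exp(-Qd/(R*T))
T = 1301.15 K
D = 4.9968e-04 * exp(-104e3 / (8.314 * 1301.15)) = 3.33782e-08 m^2/s
Step 2: L = 2*sqrt(D*t)
t = 34 h = 122400 s
L = 2*sqrt(3.33782e-08 * 122400) = 0.1278 m


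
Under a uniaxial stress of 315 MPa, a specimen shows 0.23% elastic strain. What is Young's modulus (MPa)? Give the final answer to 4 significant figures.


E = sigma / epsilon
epsilon = 0.23% = 2.3e-03
E = 315 / 2.3e-03
E = 137000 MPa


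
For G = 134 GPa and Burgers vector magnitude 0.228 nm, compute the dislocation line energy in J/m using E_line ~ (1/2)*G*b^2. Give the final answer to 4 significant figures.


E = G*b^2/2
b = 0.228 nm = 2.28e-10 m
G = 134 GPa = 1.34e+11 Pa
E = 0.5 * 1.34e+11 * (2.28e-10)^2
E = 3.483e-09 J/m
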